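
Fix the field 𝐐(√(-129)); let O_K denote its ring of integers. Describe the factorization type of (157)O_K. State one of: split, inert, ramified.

157 remains inert

Since -129 ≢ 1 mod 4, the ring of integers is ℤ[√-129] with discriminant 4·(-129) = -516.
Since gcd(157, -516) = 1 the prime 157 does not ramify.
Euler's criterion: (-129)^78 mod 157 = 156. Thus (-129|157) = -1.
(-129/157) = -1, so 157 is inert.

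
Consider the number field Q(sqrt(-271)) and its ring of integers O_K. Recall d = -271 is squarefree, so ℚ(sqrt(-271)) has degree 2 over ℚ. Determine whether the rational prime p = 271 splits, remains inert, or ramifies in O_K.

-271 mod 4 = 1, hence disc K = -271 and O_K = ℤ[(1+√-271)/2].
Ramification test: 271 | -271. The prime 271 ramifies in K.

p ramifies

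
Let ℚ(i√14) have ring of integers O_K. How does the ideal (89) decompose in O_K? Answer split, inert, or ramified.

remains prime (inert)

Since -14 ≢ 1 mod 4, the ring of integers is ℤ[√-14] with discriminant 4·(-14) = -56.
Since gcd(89, -56) = 1 the prime 89 does not ramify.
Euler's criterion: (-14)^44 mod 89 = 88. Thus (-14|89) = -1.
(-14/89) = -1, so 89 is inert.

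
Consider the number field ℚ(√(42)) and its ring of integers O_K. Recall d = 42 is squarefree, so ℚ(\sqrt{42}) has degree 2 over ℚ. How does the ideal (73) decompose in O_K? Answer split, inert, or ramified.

remains prime (inert)

Since 42 ≢ 1 mod 4, the ring of integers is ℤ[√42] with discriminant 4·42 = 168.
73 ∤ 168, so 73 is unramified.
Legendre symbol by Euler's criterion: (42/73) ≡ 42^36 ≡ 72 (mod 73), i.e. (42/73) = -1.
(42/73) = -1, so 73 is inert.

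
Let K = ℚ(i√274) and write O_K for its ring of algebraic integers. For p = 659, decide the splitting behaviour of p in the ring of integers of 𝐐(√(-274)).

659 remains inert

-274 mod 4 = 2, hence disc K = 4·(-274) = -1096 and O_K = ℤ[√-274].
Since gcd(659, -1096) = 1 the prime 659 does not ramify.
Euler's criterion: (-274)^329 mod 659 = 658. Thus (-274|659) = -1.
Legendre symbol -1 ⇒ 659 is inert.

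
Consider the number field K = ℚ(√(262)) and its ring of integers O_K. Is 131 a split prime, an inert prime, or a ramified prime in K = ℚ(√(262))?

ramifies in O_K

d = 262 ≡ 2 (mod 4), so O_K = ℤ[√262] and disc(K) = 4d = 1048.
disc(K) = 1048 = 131·8, so p = 131 is ramified.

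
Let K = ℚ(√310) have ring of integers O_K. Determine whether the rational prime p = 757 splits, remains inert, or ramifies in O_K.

310 mod 4 = 2, hence disc K = 4·310 = 1240 and O_K = ℤ[√310].
Since gcd(757, 1240) = 1 the prime 757 does not ramify.
Euler's criterion: 310^378 mod 757 = 756. Thus (310|757) = -1.
Legendre symbol -1 ⇒ 757 is inert.

p is inert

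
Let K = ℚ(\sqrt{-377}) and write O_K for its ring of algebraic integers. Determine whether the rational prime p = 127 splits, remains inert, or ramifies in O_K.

split — (127) = 𝔭₁𝔭₂ with 𝔭₁ ≠ 𝔭₂

-377 mod 4 = 3, hence disc K = 4·(-377) = -1508 and O_K = ℤ[√-377].
Since gcd(127, -1508) = 1 the prime 127 does not ramify.
Compute (-377/127) via Euler: 4^((127-1)/2) mod 127 = 1, so (-377/127) = 1.
Legendre symbol 1 ⇒ 127 is split.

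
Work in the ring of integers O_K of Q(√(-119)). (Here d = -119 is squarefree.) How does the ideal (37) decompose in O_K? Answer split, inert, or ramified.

inert — (37) stays prime in O_K

d = -119 ≡ 1 (mod 4), so O_K = ℤ[(1+√-119)/2] and disc(K) = d = -119.
Since gcd(37, -119) = 1 the prime 37 does not ramify.
Legendre symbol by Euler's criterion: (-119/37) ≡ (-119)^18 ≡ 36 (mod 37), i.e. (-119/37) = -1.
Legendre symbol -1 ⇒ 37 is inert.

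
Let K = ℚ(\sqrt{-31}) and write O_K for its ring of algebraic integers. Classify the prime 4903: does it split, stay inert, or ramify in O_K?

Since -31 ≡ 1 mod 4, the ring of integers is ℤ[(1+√-31)/2] with discriminant -31.
Since gcd(4903, -31) = 1 the prime 4903 does not ramify.
Legendre symbol by Euler's criterion: (-31/4903) ≡ (-31)^2451 ≡ 1 (mod 4903), i.e. (-31/4903) = 1.
Legendre symbol 1 ⇒ 4903 is split.

4903 splits in O_K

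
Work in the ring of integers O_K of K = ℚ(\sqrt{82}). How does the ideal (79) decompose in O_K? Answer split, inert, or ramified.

79 remains inert

Since 82 ≢ 1 mod 4, the ring of integers is ℤ[√82] with discriminant 4·82 = 328.
disc(K) = 328 is not divisible by 79; 79 is unramified.
Euler's criterion: 82^39 mod 79 = 78. Thus (82|79) = -1.
(82/79) = -1, so 79 is inert.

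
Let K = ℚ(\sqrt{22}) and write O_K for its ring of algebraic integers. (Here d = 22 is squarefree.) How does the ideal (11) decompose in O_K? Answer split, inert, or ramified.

11 is ramified

22 mod 4 = 2, hence disc K = 4·22 = 88 and O_K = ℤ[√22].
disc(K) = 88 = 11·8, so p = 11 is ramified.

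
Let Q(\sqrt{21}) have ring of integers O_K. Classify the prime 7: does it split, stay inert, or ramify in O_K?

ramifies in O_K

Since 21 ≡ 1 mod 4, the ring of integers is ℤ[(1+√21)/2] with discriminant 21.
7 divides disc(K) = 21, so 7 ramifies.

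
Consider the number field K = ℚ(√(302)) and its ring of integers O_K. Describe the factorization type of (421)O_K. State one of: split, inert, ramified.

d = 302 ≡ 2 (mod 4), so O_K = ℤ[√302] and disc(K) = 4d = 1208.
421 ∤ 1208, so 421 is unramified.
Compute (302/421) via Euler: 302^((421-1)/2) mod 421 = 1, so (302/421) = 1.
Legendre symbol 1 ⇒ 421 is split.

p splits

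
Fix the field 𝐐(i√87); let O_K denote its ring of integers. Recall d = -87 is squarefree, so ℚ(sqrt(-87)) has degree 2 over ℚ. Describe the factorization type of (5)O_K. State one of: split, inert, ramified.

p is inert

d = -87 ≡ 1 (mod 4), so O_K = ℤ[(1+√-87)/2] and disc(K) = d = -87.
Since gcd(5, -87) = 1 the prime 5 does not ramify.
Euler's criterion: (-87)^2 mod 5 = 4. Thus (-87|5) = -1.
Legendre symbol -1 ⇒ 5 is inert.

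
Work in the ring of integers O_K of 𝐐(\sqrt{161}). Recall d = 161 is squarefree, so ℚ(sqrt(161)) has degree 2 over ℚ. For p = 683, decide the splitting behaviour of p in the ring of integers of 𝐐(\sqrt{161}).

p splits

Since 161 ≡ 1 mod 4, the ring of integers is ℤ[(1+√161)/2] with discriminant 161.
683 ∤ 161, so 683 is unramified.
Legendre symbol by Euler's criterion: (161/683) ≡ 161^341 ≡ 1 (mod 683), i.e. (161/683) = 1.
(161/683) = 1, so 683 splits.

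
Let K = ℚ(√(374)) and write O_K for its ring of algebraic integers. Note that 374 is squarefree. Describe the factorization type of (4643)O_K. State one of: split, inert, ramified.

splits completely

d = 374 ≡ 2 (mod 4), so O_K = ℤ[√374] and disc(K) = 4d = 1496.
4643 ∤ 1496, so 4643 is unramified.
(374/4643) = 374^2321 mod 4643 = 1, giving Legendre symbol 1.
d is a quadratic residue mod p, hence 4643 splits in O_K.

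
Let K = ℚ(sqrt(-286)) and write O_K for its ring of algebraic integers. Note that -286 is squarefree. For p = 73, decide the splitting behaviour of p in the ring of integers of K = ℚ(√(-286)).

p splits

d = -286 ≡ 2 (mod 4), so O_K = ℤ[√-286] and disc(K) = 4d = -1144.
Since gcd(73, -1144) = 1 the prime 73 does not ramify.
Compute (-286/73) via Euler: 6^((73-1)/2) mod 73 = 1, so (-286/73) = 1.
d is a quadratic residue mod p, hence 73 splits in O_K.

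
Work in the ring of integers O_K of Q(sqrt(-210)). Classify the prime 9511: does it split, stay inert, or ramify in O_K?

Since -210 ≢ 1 mod 4, the ring of integers is ℤ[√-210] with discriminant 4·(-210) = -840.
disc(K) = -840 is not divisible by 9511; 9511 is unramified.
(-210/9511) = 9301^4755 mod 9511 = 1, giving Legendre symbol 1.
(-210/9511) = 1, so 9511 splits.

p splits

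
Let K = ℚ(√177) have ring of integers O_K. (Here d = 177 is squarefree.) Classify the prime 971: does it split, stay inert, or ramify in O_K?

p is inert

Since 177 ≡ 1 mod 4, the ring of integers is ℤ[(1+√177)/2] with discriminant 177.
971 ∤ 177, so 971 is unramified.
Compute (177/971) via Euler: 177^((971-1)/2) mod 971 = 970, so (177/971) = -1.
(177/971) = -1, so 971 is inert.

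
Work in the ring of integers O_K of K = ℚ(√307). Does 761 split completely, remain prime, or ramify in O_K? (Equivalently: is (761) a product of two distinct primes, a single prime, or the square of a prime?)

inert

307 mod 4 = 3, hence disc K = 4·307 = 1228 and O_K = ℤ[√307].
disc(K) = 1228 is not divisible by 761; 761 is unramified.
Compute (307/761) via Euler: 307^((761-1)/2) mod 761 = 760, so (307/761) = -1.
Legendre symbol -1 ⇒ 761 is inert.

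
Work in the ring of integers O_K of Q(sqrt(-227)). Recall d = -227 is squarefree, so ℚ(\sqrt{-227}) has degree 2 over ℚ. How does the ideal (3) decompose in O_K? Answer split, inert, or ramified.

split

d = -227 ≡ 1 (mod 4), so O_K = ℤ[(1+√-227)/2] and disc(K) = d = -227.
disc(K) = -227 is not divisible by 3; 3 is unramified.
(-227/3) = 1^1 mod 3 = 1, giving Legendre symbol 1.
d is a quadratic residue mod p, hence 3 splits in O_K.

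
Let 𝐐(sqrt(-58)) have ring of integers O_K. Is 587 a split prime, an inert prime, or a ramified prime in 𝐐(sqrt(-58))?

-58 mod 4 = 2, hence disc K = 4·(-58) = -232 and O_K = ℤ[√-58].
587 ∤ -232, so 587 is unramified.
Euler's criterion: (-58)^293 mod 587 = 1. Thus (-58|587) = 1.
d is a quadratic residue mod p, hence 587 splits in O_K.

split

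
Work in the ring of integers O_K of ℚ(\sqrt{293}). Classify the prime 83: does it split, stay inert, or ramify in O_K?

d = 293 ≡ 1 (mod 4), so O_K = ℤ[(1+√293)/2] and disc(K) = d = 293.
83 ∤ 293, so 83 is unramified.
Euler's criterion: 293^41 mod 83 = 1. Thus (293|83) = 1.
Legendre symbol 1 ⇒ 83 is split.

83 splits in O_K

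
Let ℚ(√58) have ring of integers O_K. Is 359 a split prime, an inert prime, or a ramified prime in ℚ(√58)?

Since 58 ≢ 1 mod 4, the ring of integers is ℤ[√58] with discriminant 4·58 = 232.
359 ∤ 232, so 359 is unramified.
Legendre symbol by Euler's criterion: (58/359) ≡ 58^179 ≡ 358 (mod 359), i.e. (58/359) = -1.
d is a non-residue mod p, hence 359 remains inert in O_K.

p is inert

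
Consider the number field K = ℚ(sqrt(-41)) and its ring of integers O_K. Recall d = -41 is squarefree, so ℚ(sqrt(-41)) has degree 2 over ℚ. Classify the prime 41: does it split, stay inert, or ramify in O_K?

-41 mod 4 = 3, hence disc K = 4·(-41) = -164 and O_K = ℤ[√-41].
disc(K) = -164 = 41·(-4), so p = 41 is ramified.

ramified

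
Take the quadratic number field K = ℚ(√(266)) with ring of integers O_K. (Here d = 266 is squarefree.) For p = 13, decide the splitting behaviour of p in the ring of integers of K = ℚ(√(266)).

266 mod 4 = 2, hence disc K = 4·266 = 1064 and O_K = ℤ[√266].
13 ∤ 1064, so 13 is unramified.
Euler's criterion: 266^6 mod 13 = 12. Thus (266|13) = -1.
Legendre symbol -1 ⇒ 13 is inert.

p is inert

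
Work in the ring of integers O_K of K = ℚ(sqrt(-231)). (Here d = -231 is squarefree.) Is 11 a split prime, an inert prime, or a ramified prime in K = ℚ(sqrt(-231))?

p ramifies

Since -231 ≡ 1 mod 4, the ring of integers is ℤ[(1+√-231)/2] with discriminant -231.
11 divides disc(K) = -231, so 11 ramifies.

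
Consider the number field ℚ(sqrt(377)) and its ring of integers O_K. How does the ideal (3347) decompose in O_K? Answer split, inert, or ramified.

Since 377 ≡ 1 mod 4, the ring of integers is ℤ[(1+√377)/2] with discriminant 377.
3347 ∤ 377, so 3347 is unramified.
Legendre symbol by Euler's criterion: (377/3347) ≡ 377^1673 ≡ 1 (mod 3347), i.e. (377/3347) = 1.
(377/3347) = 1, so 3347 splits.

splits completely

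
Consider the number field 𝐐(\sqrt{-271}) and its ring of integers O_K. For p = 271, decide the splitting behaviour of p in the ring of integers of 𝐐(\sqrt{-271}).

271 is ramified

d = -271 ≡ 1 (mod 4), so O_K = ℤ[(1+√-271)/2] and disc(K) = d = -271.
Ramification test: 271 | -271. The prime 271 ramifies in K.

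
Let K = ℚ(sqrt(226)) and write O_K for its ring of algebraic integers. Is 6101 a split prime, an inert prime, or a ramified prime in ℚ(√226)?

remains prime (inert)

226 mod 4 = 2, hence disc K = 4·226 = 904 and O_K = ℤ[√226].
6101 ∤ 904, so 6101 is unramified.
(226/6101) = 226^3050 mod 6101 = 6100, giving Legendre symbol -1.
(226/6101) = -1, so 6101 is inert.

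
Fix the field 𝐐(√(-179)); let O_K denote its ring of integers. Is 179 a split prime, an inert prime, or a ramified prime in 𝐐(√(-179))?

-179 mod 4 = 1, hence disc K = -179 and O_K = ℤ[(1+√-179)/2].
179 divides disc(K) = -179, so 179 ramifies.

ramifies in O_K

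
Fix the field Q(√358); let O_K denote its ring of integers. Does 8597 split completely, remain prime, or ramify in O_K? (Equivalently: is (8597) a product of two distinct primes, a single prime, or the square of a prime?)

Since 358 ≢ 1 mod 4, the ring of integers is ℤ[√358] with discriminant 4·358 = 1432.
Since gcd(8597, 1432) = 1 the prime 8597 does not ramify.
Euler's criterion: 358^4298 mod 8597 = 8596. Thus (358|8597) = -1.
Legendre symbol -1 ⇒ 8597 is inert.

remains prime (inert)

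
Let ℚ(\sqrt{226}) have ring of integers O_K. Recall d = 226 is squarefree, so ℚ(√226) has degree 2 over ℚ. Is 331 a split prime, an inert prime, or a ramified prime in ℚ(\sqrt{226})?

Since 226 ≢ 1 mod 4, the ring of integers is ℤ[√226] with discriminant 4·226 = 904.
Since gcd(331, 904) = 1 the prime 331 does not ramify.
Legendre symbol by Euler's criterion: (226/331) ≡ 226^165 ≡ 330 (mod 331), i.e. (226/331) = -1.
(226/331) = -1, so 331 is inert.

p is inert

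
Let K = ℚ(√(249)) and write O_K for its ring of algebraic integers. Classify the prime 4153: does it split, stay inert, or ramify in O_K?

d = 249 ≡ 1 (mod 4), so O_K = ℤ[(1+√249)/2] and disc(K) = d = 249.
Since gcd(4153, 249) = 1 the prime 4153 does not ramify.
(249/4153) = 249^2076 mod 4153 = 1, giving Legendre symbol 1.
d is a quadratic residue mod p, hence 4153 splits in O_K.

split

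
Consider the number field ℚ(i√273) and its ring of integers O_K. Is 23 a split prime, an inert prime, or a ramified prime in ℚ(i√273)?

23 splits in O_K

Since -273 ≢ 1 mod 4, the ring of integers is ℤ[√-273] with discriminant 4·(-273) = -1092.
disc(K) = -1092 is not divisible by 23; 23 is unramified.
Legendre symbol by Euler's criterion: (-273/23) ≡ (-273)^11 ≡ 1 (mod 23), i.e. (-273/23) = 1.
d is a quadratic residue mod p, hence 23 splits in O_K.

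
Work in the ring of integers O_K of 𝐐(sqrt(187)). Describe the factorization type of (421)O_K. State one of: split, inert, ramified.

187 mod 4 = 3, hence disc K = 4·187 = 748 and O_K = ℤ[√187].
421 ∤ 748, so 421 is unramified.
Compute (187/421) via Euler: 187^((421-1)/2) mod 421 = 1, so (187/421) = 1.
Legendre symbol 1 ⇒ 421 is split.

split — (421) = 𝔭₁𝔭₂ with 𝔭₁ ≠ 𝔭₂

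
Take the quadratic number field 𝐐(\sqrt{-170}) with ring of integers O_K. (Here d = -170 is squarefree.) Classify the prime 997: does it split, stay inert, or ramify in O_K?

-170 mod 4 = 2, hence disc K = 4·(-170) = -680 and O_K = ℤ[√-170].
disc(K) = -680 is not divisible by 997; 997 is unramified.
Compute (-170/997) via Euler: 827^((997-1)/2) mod 997 = 996, so (-170/997) = -1.
(-170/997) = -1, so 997 is inert.

inert — (997) stays prime in O_K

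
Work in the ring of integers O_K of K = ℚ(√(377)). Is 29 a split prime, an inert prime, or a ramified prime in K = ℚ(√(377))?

d = 377 ≡ 1 (mod 4), so O_K = ℤ[(1+√377)/2] and disc(K) = d = 377.
disc(K) = 377 = 29·13, so p = 29 is ramified.

29 is ramified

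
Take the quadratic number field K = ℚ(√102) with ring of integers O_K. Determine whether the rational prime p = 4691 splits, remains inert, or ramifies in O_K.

Since 102 ≢ 1 mod 4, the ring of integers is ℤ[√102] with discriminant 4·102 = 408.
disc(K) = 408 is not divisible by 4691; 4691 is unramified.
(102/4691) = 102^2345 mod 4691 = 4690, giving Legendre symbol -1.
(102/4691) = -1, so 4691 is inert.

p is inert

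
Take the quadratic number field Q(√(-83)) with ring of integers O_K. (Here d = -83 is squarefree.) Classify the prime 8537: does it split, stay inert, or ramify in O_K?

d = -83 ≡ 1 (mod 4), so O_K = ℤ[(1+√-83)/2] and disc(K) = d = -83.
disc(K) = -83 is not divisible by 8537; 8537 is unramified.
Legendre symbol by Euler's criterion: (-83/8537) ≡ (-83)^4268 ≡ 8536 (mod 8537), i.e. (-83/8537) = -1.
d is a non-residue mod p, hence 8537 remains inert in O_K.

8537 remains inert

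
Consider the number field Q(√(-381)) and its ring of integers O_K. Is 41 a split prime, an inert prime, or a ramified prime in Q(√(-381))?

d = -381 ≡ 3 (mod 4), so O_K = ℤ[√-381] and disc(K) = 4d = -1524.
41 ∤ -1524, so 41 is unramified.
Compute (-381/41) via Euler: 29^((41-1)/2) mod 41 = 40, so (-381/41) = -1.
(-381/41) = -1, so 41 is inert.

inert — (41) stays prime in O_K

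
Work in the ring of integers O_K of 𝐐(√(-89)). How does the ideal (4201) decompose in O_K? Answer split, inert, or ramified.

4201 splits in O_K

d = -89 ≡ 3 (mod 4), so O_K = ℤ[√-89] and disc(K) = 4d = -356.
Since gcd(4201, -356) = 1 the prime 4201 does not ramify.
Compute (-89/4201) via Euler: 4112^((4201-1)/2) mod 4201 = 1, so (-89/4201) = 1.
d is a quadratic residue mod p, hence 4201 splits in O_K.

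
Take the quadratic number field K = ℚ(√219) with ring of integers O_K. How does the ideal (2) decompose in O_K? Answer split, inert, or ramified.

p ramifies

Since 219 ≢ 1 mod 4, the ring of integers is ℤ[√219] with discriminant 4·219 = 876.
Ramification test: 2 | 876. The prime 2 ramifies in K.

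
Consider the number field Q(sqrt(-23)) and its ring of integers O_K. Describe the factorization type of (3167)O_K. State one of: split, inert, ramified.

-23 mod 4 = 1, hence disc K = -23 and O_K = ℤ[(1+√-23)/2].
disc(K) = -23 is not divisible by 3167; 3167 is unramified.
(-23/3167) = 3144^1583 mod 3167 = 1, giving Legendre symbol 1.
(-23/3167) = 1, so 3167 splits.

split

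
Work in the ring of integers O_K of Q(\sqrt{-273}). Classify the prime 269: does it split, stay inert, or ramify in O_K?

269 splits in O_K

d = -273 ≡ 3 (mod 4), so O_K = ℤ[√-273] and disc(K) = 4d = -1092.
disc(K) = -1092 is not divisible by 269; 269 is unramified.
Euler's criterion: (-273)^134 mod 269 = 1. Thus (-273|269) = 1.
(-273/269) = 1, so 269 splits.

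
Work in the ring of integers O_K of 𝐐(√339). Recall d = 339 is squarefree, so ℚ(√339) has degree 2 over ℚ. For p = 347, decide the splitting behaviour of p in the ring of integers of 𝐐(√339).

Since 339 ≢ 1 mod 4, the ring of integers is ℤ[√339] with discriminant 4·339 = 1356.
347 ∤ 1356, so 347 is unramified.
(339/347) = 339^173 mod 347 = 1, giving Legendre symbol 1.
Legendre symbol 1 ⇒ 347 is split.

splits completely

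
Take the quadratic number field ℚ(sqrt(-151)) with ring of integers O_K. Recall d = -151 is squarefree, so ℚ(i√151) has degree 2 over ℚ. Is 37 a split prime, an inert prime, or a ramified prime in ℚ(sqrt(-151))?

-151 mod 4 = 1, hence disc K = -151 and O_K = ℤ[(1+√-151)/2].
disc(K) = -151 is not divisible by 37; 37 is unramified.
Compute (-151/37) via Euler: 34^((37-1)/2) mod 37 = 1, so (-151/37) = 1.
d is a quadratic residue mod p, hence 37 splits in O_K.

37 splits in O_K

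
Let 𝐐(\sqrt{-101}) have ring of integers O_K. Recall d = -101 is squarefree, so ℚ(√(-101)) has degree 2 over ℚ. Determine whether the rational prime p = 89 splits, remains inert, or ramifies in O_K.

remains prime (inert)

d = -101 ≡ 3 (mod 4), so O_K = ℤ[√-101] and disc(K) = 4d = -404.
disc(K) = -404 is not divisible by 89; 89 is unramified.
Euler's criterion: (-101)^44 mod 89 = 88. Thus (-101|89) = -1.
Legendre symbol -1 ⇒ 89 is inert.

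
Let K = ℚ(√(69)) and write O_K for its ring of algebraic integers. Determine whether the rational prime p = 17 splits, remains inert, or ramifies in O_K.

d = 69 ≡ 1 (mod 4), so O_K = ℤ[(1+√69)/2] and disc(K) = d = 69.
17 ∤ 69, so 17 is unramified.
(69/17) = 1^8 mod 17 = 1, giving Legendre symbol 1.
d is a quadratic residue mod p, hence 17 splits in O_K.

17 splits in O_K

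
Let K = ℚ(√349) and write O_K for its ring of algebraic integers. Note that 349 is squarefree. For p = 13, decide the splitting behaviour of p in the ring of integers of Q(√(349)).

349 mod 4 = 1, hence disc K = 349 and O_K = ℤ[(1+√349)/2].
disc(K) = 349 is not divisible by 13; 13 is unramified.
Euler's criterion: 349^6 mod 13 = 12. Thus (349|13) = -1.
Legendre symbol -1 ⇒ 13 is inert.

inert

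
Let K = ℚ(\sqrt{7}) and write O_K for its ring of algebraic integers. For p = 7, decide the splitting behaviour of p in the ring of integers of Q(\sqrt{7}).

7 mod 4 = 3, hence disc K = 4·7 = 28 and O_K = ℤ[√7].
disc(K) = 28 = 7·4, so p = 7 is ramified.

7 is ramified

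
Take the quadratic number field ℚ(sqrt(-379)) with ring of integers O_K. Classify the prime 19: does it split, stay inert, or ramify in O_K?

d = -379 ≡ 1 (mod 4), so O_K = ℤ[(1+√-379)/2] and disc(K) = d = -379.
disc(K) = -379 is not divisible by 19; 19 is unramified.
(-379/19) = 1^9 mod 19 = 1, giving Legendre symbol 1.
d is a quadratic residue mod p, hence 19 splits in O_K.

19 splits in O_K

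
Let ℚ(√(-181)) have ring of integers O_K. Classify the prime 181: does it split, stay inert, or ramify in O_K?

ramifies in O_K

-181 mod 4 = 3, hence disc K = 4·(-181) = -724 and O_K = ℤ[√-181].
181 divides disc(K) = -724, so 181 ramifies.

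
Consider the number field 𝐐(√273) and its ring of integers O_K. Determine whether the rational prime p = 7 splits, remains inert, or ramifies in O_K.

273 mod 4 = 1, hence disc K = 273 and O_K = ℤ[(1+√273)/2].
disc(K) = 273 = 7·39, so p = 7 is ramified.

ramified — (7) = 𝔭²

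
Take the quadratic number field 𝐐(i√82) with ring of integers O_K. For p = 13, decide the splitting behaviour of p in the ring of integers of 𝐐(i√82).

d = -82 ≡ 2 (mod 4), so O_K = ℤ[√-82] and disc(K) = 4d = -328.
disc(K) = -328 is not divisible by 13; 13 is unramified.
(-82/13) = 9^6 mod 13 = 1, giving Legendre symbol 1.
(-82/13) = 1, so 13 splits.

split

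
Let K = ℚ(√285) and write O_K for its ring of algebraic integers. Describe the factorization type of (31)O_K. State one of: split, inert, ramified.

285 mod 4 = 1, hence disc K = 285 and O_K = ℤ[(1+√285)/2].
31 ∤ 285, so 31 is unramified.
(285/31) = 6^15 mod 31 = 30, giving Legendre symbol -1.
(285/31) = -1, so 31 is inert.

31 remains inert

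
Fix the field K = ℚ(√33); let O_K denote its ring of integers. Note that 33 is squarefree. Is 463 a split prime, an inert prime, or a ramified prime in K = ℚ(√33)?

p splits

d = 33 ≡ 1 (mod 4), so O_K = ℤ[(1+√33)/2] and disc(K) = d = 33.
Since gcd(463, 33) = 1 the prime 463 does not ramify.
Euler's criterion: 33^231 mod 463 = 1. Thus (33|463) = 1.
(33/463) = 1, so 463 splits.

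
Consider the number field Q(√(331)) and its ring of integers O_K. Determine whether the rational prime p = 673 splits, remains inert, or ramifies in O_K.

Since 331 ≢ 1 mod 4, the ring of integers is ℤ[√331] with discriminant 4·331 = 1324.
673 ∤ 1324, so 673 is unramified.
(331/673) = 331^336 mod 673 = 672, giving Legendre symbol -1.
(331/673) = -1, so 673 is inert.

p is inert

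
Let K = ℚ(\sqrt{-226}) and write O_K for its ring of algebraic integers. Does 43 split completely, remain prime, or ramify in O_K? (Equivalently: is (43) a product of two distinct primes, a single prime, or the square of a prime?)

d = -226 ≡ 2 (mod 4), so O_K = ℤ[√-226] and disc(K) = 4d = -904.
disc(K) = -904 is not divisible by 43; 43 is unramified.
(-226/43) = 32^21 mod 43 = 42, giving Legendre symbol -1.
Legendre symbol -1 ⇒ 43 is inert.

remains prime (inert)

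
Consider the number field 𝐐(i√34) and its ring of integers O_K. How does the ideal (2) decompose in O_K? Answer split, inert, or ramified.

p ramifies

Since -34 ≢ 1 mod 4, the ring of integers is ℤ[√-34] with discriminant 4·(-34) = -136.
2 divides disc(K) = -136, so 2 ramifies.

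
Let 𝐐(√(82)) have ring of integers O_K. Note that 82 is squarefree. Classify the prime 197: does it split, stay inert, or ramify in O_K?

inert

Since 82 ≢ 1 mod 4, the ring of integers is ℤ[√82] with discriminant 4·82 = 328.
197 ∤ 328, so 197 is unramified.
Legendre symbol by Euler's criterion: (82/197) ≡ 82^98 ≡ 196 (mod 197), i.e. (82/197) = -1.
(82/197) = -1, so 197 is inert.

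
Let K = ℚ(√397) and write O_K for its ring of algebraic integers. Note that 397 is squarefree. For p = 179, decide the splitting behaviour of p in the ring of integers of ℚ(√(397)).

d = 397 ≡ 1 (mod 4), so O_K = ℤ[(1+√397)/2] and disc(K) = d = 397.
179 ∤ 397, so 179 is unramified.
Euler's criterion: 397^89 mod 179 = 1. Thus (397|179) = 1.
d is a quadratic residue mod p, hence 179 splits in O_K.

split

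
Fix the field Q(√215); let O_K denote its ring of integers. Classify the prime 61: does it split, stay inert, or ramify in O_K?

61 remains inert

Since 215 ≢ 1 mod 4, the ring of integers is ℤ[√215] with discriminant 4·215 = 860.
61 ∤ 860, so 61 is unramified.
Compute (215/61) via Euler: 32^((61-1)/2) mod 61 = 60, so (215/61) = -1.
Legendre symbol -1 ⇒ 61 is inert.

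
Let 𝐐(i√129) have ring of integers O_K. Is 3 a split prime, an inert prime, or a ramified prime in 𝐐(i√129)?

Since -129 ≢ 1 mod 4, the ring of integers is ℤ[√-129] with discriminant 4·(-129) = -516.
Ramification test: 3 | -516. The prime 3 ramifies in K.

ramified — (3) = 𝔭²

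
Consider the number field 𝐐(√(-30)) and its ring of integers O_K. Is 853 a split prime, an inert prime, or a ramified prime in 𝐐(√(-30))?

splits completely

-30 mod 4 = 2, hence disc K = 4·(-30) = -120 and O_K = ℤ[√-30].
disc(K) = -120 is not divisible by 853; 853 is unramified.
Euler's criterion: (-30)^426 mod 853 = 1. Thus (-30|853) = 1.
Legendre symbol 1 ⇒ 853 is split.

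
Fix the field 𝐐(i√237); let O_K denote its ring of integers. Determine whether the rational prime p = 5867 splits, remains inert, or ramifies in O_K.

p splits

Since -237 ≢ 1 mod 4, the ring of integers is ℤ[√-237] with discriminant 4·(-237) = -948.
disc(K) = -948 is not divisible by 5867; 5867 is unramified.
(-237/5867) = 5630^2933 mod 5867 = 1, giving Legendre symbol 1.
d is a quadratic residue mod p, hence 5867 splits in O_K.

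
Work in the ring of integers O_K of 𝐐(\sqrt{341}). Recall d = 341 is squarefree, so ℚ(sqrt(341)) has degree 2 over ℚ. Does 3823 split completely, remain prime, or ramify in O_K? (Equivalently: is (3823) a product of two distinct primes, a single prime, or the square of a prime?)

Since 341 ≡ 1 mod 4, the ring of integers is ℤ[(1+√341)/2] with discriminant 341.
disc(K) = 341 is not divisible by 3823; 3823 is unramified.
Euler's criterion: 341^1911 mod 3823 = 3822. Thus (341|3823) = -1.
Legendre symbol -1 ⇒ 3823 is inert.

remains prime (inert)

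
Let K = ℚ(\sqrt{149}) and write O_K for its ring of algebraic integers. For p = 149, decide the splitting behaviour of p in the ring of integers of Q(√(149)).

ramified — (149) = 𝔭²

d = 149 ≡ 1 (mod 4), so O_K = ℤ[(1+√149)/2] and disc(K) = d = 149.
disc(K) = 149 = 149·1, so p = 149 is ramified.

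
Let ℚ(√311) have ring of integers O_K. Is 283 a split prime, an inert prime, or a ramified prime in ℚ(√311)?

split — (283) = 𝔭₁𝔭₂ with 𝔭₁ ≠ 𝔭₂

311 mod 4 = 3, hence disc K = 4·311 = 1244 and O_K = ℤ[√311].
disc(K) = 1244 is not divisible by 283; 283 is unramified.
Compute (311/283) via Euler: 28^((283-1)/2) mod 283 = 1, so (311/283) = 1.
(311/283) = 1, so 283 splits.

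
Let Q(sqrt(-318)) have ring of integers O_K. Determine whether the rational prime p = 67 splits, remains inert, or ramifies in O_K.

-318 mod 4 = 2, hence disc K = 4·(-318) = -1272 and O_K = ℤ[√-318].
disc(K) = -1272 is not divisible by 67; 67 is unramified.
Legendre symbol by Euler's criterion: (-318/67) ≡ (-318)^33 ≡ 1 (mod 67), i.e. (-318/67) = 1.
(-318/67) = 1, so 67 splits.

splits completely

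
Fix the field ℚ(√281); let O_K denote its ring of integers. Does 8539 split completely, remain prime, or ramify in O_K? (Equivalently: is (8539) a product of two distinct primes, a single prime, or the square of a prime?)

281 mod 4 = 1, hence disc K = 281 and O_K = ℤ[(1+√281)/2].
Since gcd(8539, 281) = 1 the prime 8539 does not ramify.
Euler's criterion: 281^4269 mod 8539 = 1. Thus (281|8539) = 1.
(281/8539) = 1, so 8539 splits.

split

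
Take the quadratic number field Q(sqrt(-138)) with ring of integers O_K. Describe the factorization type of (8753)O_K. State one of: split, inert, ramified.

-138 mod 4 = 2, hence disc K = 4·(-138) = -552 and O_K = ℤ[√-138].
8753 ∤ -552, so 8753 is unramified.
Euler's criterion: (-138)^4376 mod 8753 = 8752. Thus (-138|8753) = -1.
d is a non-residue mod p, hence 8753 remains inert in O_K.

p is inert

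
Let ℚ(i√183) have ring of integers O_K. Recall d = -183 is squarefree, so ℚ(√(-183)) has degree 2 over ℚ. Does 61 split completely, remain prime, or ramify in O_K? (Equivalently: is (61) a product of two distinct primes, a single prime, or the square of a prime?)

61 is ramified

d = -183 ≡ 1 (mod 4), so O_K = ℤ[(1+√-183)/2] and disc(K) = d = -183.
Ramification test: 61 | -183. The prime 61 ramifies in K.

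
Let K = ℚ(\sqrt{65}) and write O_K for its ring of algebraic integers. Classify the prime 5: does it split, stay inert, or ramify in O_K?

5 is ramified

65 mod 4 = 1, hence disc K = 65 and O_K = ℤ[(1+√65)/2].
Ramification test: 5 | 65. The prime 5 ramifies in K.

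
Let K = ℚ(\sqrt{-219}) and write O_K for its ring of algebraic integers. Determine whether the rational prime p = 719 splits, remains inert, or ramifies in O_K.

p splits

d = -219 ≡ 1 (mod 4), so O_K = ℤ[(1+√-219)/2] and disc(K) = d = -219.
719 ∤ -219, so 719 is unramified.
Euler's criterion: (-219)^359 mod 719 = 1. Thus (-219|719) = 1.
d is a quadratic residue mod p, hence 719 splits in O_K.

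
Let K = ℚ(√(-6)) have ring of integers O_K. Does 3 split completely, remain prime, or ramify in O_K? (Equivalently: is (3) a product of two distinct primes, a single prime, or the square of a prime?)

ramified — (3) = 𝔭²

Since -6 ≢ 1 mod 4, the ring of integers is ℤ[√-6] with discriminant 4·(-6) = -24.
3 divides disc(K) = -24, so 3 ramifies.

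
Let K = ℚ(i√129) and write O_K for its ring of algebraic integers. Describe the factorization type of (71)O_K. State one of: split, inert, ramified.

d = -129 ≡ 3 (mod 4), so O_K = ℤ[√-129] and disc(K) = 4d = -516.
Since gcd(71, -516) = 1 the prime 71 does not ramify.
Legendre symbol by Euler's criterion: (-129/71) ≡ (-129)^35 ≡ 70 (mod 71), i.e. (-129/71) = -1.
d is a non-residue mod p, hence 71 remains inert in O_K.

71 remains inert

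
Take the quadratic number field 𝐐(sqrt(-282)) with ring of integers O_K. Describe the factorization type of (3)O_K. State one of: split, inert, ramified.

-282 mod 4 = 2, hence disc K = 4·(-282) = -1128 and O_K = ℤ[√-282].
Ramification test: 3 | -1128. The prime 3 ramifies in K.

3 is ramified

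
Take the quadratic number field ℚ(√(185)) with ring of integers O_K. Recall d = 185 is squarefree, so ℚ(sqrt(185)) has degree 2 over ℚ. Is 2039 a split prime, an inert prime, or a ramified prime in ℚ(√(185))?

d = 185 ≡ 1 (mod 4), so O_K = ℤ[(1+√185)/2] and disc(K) = d = 185.
Since gcd(2039, 185) = 1 the prime 2039 does not ramify.
Legendre symbol by Euler's criterion: (185/2039) ≡ 185^1019 ≡ 1 (mod 2039), i.e. (185/2039) = 1.
Legendre symbol 1 ⇒ 2039 is split.

p splits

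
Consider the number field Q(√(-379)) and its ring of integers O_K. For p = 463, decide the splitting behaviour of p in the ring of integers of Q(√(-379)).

p splits

Since -379 ≡ 1 mod 4, the ring of integers is ℤ[(1+√-379)/2] with discriminant -379.
Since gcd(463, -379) = 1 the prime 463 does not ramify.
Legendre symbol by Euler's criterion: (-379/463) ≡ (-379)^231 ≡ 1 (mod 463), i.e. (-379/463) = 1.
(-379/463) = 1, so 463 splits.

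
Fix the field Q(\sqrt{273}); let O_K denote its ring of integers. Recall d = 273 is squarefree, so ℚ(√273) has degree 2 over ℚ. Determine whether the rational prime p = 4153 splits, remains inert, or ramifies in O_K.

273 mod 4 = 1, hence disc K = 273 and O_K = ℤ[(1+√273)/2].
4153 ∤ 273, so 4153 is unramified.
(273/4153) = 273^2076 mod 4153 = 4152, giving Legendre symbol -1.
Legendre symbol -1 ⇒ 4153 is inert.

remains prime (inert)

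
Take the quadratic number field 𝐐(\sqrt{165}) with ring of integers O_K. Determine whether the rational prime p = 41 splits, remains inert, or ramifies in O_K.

Since 165 ≡ 1 mod 4, the ring of integers is ℤ[(1+√165)/2] with discriminant 165.
41 ∤ 165, so 41 is unramified.
Compute (165/41) via Euler: 1^((41-1)/2) mod 41 = 1, so (165/41) = 1.
d is a quadratic residue mod p, hence 41 splits in O_K.

p splits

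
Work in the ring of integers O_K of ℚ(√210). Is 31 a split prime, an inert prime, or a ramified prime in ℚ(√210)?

d = 210 ≡ 2 (mod 4), so O_K = ℤ[√210] and disc(K) = 4d = 840.
Since gcd(31, 840) = 1 the prime 31 does not ramify.
Euler's criterion: 210^15 mod 31 = 30. Thus (210|31) = -1.
(210/31) = -1, so 31 is inert.

inert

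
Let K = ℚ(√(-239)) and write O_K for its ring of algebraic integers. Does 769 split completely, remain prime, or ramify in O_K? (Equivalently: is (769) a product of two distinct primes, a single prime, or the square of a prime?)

p is inert

-239 mod 4 = 1, hence disc K = -239 and O_K = ℤ[(1+√-239)/2].
Since gcd(769, -239) = 1 the prime 769 does not ramify.
Euler's criterion: (-239)^384 mod 769 = 768. Thus (-239|769) = -1.
(-239/769) = -1, so 769 is inert.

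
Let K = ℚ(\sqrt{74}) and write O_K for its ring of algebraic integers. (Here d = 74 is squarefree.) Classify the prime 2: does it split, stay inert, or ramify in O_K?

74 mod 4 = 2, hence disc K = 4·74 = 296 and O_K = ℤ[√74].
Ramification test: 2 | 296. The prime 2 ramifies in K.

p ramifies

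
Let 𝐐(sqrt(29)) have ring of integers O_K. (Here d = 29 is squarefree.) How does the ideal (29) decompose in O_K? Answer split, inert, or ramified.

Since 29 ≡ 1 mod 4, the ring of integers is ℤ[(1+√29)/2] with discriminant 29.
29 divides disc(K) = 29, so 29 ramifies.

ramified — (29) = 𝔭²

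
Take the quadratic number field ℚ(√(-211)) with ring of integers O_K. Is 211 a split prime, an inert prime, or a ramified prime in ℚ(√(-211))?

ramified — (211) = 𝔭²

-211 mod 4 = 1, hence disc K = -211 and O_K = ℤ[(1+√-211)/2].
disc(K) = -211 = 211·(-1), so p = 211 is ramified.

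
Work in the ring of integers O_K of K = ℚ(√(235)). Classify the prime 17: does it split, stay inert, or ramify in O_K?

inert

d = 235 ≡ 3 (mod 4), so O_K = ℤ[√235] and disc(K) = 4d = 940.
disc(K) = 940 is not divisible by 17; 17 is unramified.
(235/17) = 14^8 mod 17 = 16, giving Legendre symbol -1.
Legendre symbol -1 ⇒ 17 is inert.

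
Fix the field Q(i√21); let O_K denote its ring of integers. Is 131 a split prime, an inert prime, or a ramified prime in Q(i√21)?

d = -21 ≡ 3 (mod 4), so O_K = ℤ[√-21] and disc(K) = 4d = -84.
Since gcd(131, -84) = 1 the prime 131 does not ramify.
Legendre symbol by Euler's criterion: (-21/131) ≡ (-21)^65 ≡ 130 (mod 131), i.e. (-21/131) = -1.
d is a non-residue mod p, hence 131 remains inert in O_K.

remains prime (inert)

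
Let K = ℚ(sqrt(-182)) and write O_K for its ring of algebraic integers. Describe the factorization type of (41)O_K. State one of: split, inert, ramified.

d = -182 ≡ 2 (mod 4), so O_K = ℤ[√-182] and disc(K) = 4d = -728.
41 ∤ -728, so 41 is unramified.
(-182/41) = 23^20 mod 41 = 1, giving Legendre symbol 1.
(-182/41) = 1, so 41 splits.

p splits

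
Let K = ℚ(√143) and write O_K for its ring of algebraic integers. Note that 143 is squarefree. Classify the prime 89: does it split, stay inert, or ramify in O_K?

89 remains inert

Since 143 ≢ 1 mod 4, the ring of integers is ℤ[√143] with discriminant 4·143 = 572.
disc(K) = 572 is not divisible by 89; 89 is unramified.
(143/89) = 54^44 mod 89 = 88, giving Legendre symbol -1.
Legendre symbol -1 ⇒ 89 is inert.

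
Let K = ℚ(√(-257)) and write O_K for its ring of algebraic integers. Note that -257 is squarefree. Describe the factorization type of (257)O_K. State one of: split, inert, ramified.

d = -257 ≡ 3 (mod 4), so O_K = ℤ[√-257] and disc(K) = 4d = -1028.
disc(K) = -1028 = 257·(-4), so p = 257 is ramified.

p ramifies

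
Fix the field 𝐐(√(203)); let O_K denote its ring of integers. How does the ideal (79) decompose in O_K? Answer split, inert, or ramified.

d = 203 ≡ 3 (mod 4), so O_K = ℤ[√203] and disc(K) = 4d = 812.
disc(K) = 812 is not divisible by 79; 79 is unramified.
Legendre symbol by Euler's criterion: (203/79) ≡ 203^39 ≡ 1 (mod 79), i.e. (203/79) = 1.
Legendre symbol 1 ⇒ 79 is split.

p splits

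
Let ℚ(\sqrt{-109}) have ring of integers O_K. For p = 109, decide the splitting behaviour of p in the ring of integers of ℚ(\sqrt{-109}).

d = -109 ≡ 3 (mod 4), so O_K = ℤ[√-109] and disc(K) = 4d = -436.
disc(K) = -436 = 109·(-4), so p = 109 is ramified.

p ramifies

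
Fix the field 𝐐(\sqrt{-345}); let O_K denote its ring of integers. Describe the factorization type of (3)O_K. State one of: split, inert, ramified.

ramifies in O_K

Since -345 ≢ 1 mod 4, the ring of integers is ℤ[√-345] with discriminant 4·(-345) = -1380.
Ramification test: 3 | -1380. The prime 3 ramifies in K.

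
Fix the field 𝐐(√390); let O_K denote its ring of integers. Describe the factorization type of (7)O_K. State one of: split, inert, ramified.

Since 390 ≢ 1 mod 4, the ring of integers is ℤ[√390] with discriminant 4·390 = 1560.
disc(K) = 1560 is not divisible by 7; 7 is unramified.
Compute (390/7) via Euler: 5^((7-1)/2) mod 7 = 6, so (390/7) = -1.
d is a non-residue mod p, hence 7 remains inert in O_K.

p is inert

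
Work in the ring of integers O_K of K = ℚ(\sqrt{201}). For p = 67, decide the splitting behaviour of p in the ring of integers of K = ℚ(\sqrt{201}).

67 is ramified

d = 201 ≡ 1 (mod 4), so O_K = ℤ[(1+√201)/2] and disc(K) = d = 201.
disc(K) = 201 = 67·3, so p = 67 is ramified.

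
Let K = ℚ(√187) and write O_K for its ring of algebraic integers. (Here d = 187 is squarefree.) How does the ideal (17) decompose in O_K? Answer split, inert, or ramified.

Since 187 ≢ 1 mod 4, the ring of integers is ℤ[√187] with discriminant 4·187 = 748.
17 divides disc(K) = 748, so 17 ramifies.

17 is ramified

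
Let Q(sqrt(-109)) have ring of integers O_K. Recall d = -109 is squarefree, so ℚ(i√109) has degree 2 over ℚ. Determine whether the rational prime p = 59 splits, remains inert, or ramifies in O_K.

-109 mod 4 = 3, hence disc K = 4·(-109) = -436 and O_K = ℤ[√-109].
disc(K) = -436 is not divisible by 59; 59 is unramified.
Euler's criterion: (-109)^29 mod 59 = 1. Thus (-109|59) = 1.
(-109/59) = 1, so 59 splits.

59 splits in O_K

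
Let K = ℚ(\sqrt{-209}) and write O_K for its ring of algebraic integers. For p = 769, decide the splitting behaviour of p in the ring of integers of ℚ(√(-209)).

-209 mod 4 = 3, hence disc K = 4·(-209) = -836 and O_K = ℤ[√-209].
disc(K) = -836 is not divisible by 769; 769 is unramified.
Compute (-209/769) via Euler: 560^((769-1)/2) mod 769 = 768, so (-209/769) = -1.
d is a non-residue mod p, hence 769 remains inert in O_K.

inert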